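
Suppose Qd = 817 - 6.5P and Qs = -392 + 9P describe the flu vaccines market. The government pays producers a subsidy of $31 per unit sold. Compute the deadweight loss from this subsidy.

Deadweight loss = $1813.5

Pre-subsidy: 817 - 6.5P = -392 + 9P gives P* = 78, Q* = 310.
With the subsidy, sellers receive Ps = Pb + 31 for each unit, where Pb is the price buyers pay.
Supply in terms of Pb becomes Qs = -392 + 9(Pb + 31) = -113 + 9Pb. Setting this equal to demand: 817 - 6.5Pb = -113 + 9Pb, so Pb = 60.
Sellers receive Ps = 60 + 31 = 91; Q' = 817 − 6.5·60 = 427.
The subsidy expands output by 427 − 310 = 117 past the efficient level; on those units the gap between marginal cost and willingness to pay runs from 0 up to 31.
DWL = ½ × 31 × 117 = 1813.5.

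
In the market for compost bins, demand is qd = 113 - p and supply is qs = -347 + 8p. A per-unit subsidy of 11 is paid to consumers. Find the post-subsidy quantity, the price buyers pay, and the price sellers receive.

Pre-subsidy: 113 - p = -347 + 8p gives p* = 460/9, q* = 557/9.
With the rebate, buyers effectively pay pb = ps − 11, where ps is the price sellers receive.
Demand in terms of ps becomes qd = 113 − 1(ps − 11) = 124 - ps. Setting this equal to supply: 124 - ps = -347 + 8ps, so ps = 157/3.
Buyers pay pb = 157/3 − 11 = 124/3; q' = -347 + 8·(157/3) = 215/3.

q' = 215/3; buyers pay 124/3; sellers receive 157/3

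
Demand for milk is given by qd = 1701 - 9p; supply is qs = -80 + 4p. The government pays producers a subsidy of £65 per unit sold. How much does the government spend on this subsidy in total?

Pre-subsidy: 1701 - 9p = -80 + 4p gives p* = 137, q* = 468.
With the subsidy, sellers receive ps = pb + 65 for each unit, where pb is the price buyers pay.
Supply in terms of pb becomes qs = -80 + 4(pb + 65) = 180 + 4pb. Setting this equal to demand: 1701 - 9pb = 180 + 4pb, so pb = 117.
Sellers receive ps = 117 + 65 = 182; q' = 1701 − 9·117 = 648.
Government outlay = subsidy × quantity = 65 × 648 = 42120.

Government cost = £42120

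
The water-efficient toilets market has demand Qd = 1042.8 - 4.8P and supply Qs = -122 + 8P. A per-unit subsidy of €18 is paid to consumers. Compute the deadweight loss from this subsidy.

Pre-subsidy: 1042.8 - 4.8P = -122 + 8P gives P* = 91, Q* = 606.
With the rebate, buyers effectively pay Pb = Ps − 18, where Ps is the price sellers receive.
Demand in terms of Ps becomes Qd = 1042.8 − 4.8(Ps − 18) = 1129.2 - 4.8Ps. Setting this equal to supply: 1129.2 - 4.8Ps = -122 + 8Ps, so Ps = 97.75.
Buyers pay Pb = 97.75 − 18 = 79.75; Q' = -122 + 8·97.75 = 660.
The subsidy expands output by 660 − 606 = 54 past the efficient level; on those units the gap between marginal cost and willingness to pay runs from 0 up to 18.
DWL = ½ × 18 × 54 = 486.

Deadweight loss = €486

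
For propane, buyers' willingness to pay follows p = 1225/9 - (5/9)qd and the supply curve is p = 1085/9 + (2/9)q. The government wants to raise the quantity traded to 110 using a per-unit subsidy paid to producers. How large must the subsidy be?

At q = 110, from the demand curve buyers pay pb = 1225/9 − (5/9)·110 = 75; from the supply curve sellers need ps = 1085/9 + (2/9)·110 = 145.
The subsidy must fill the gap: s = ps − pb = 145 − 75 = 70.

Required subsidy s = 70 per unit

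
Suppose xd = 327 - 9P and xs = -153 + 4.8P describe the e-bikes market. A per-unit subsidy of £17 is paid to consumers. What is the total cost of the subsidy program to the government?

Pre-subsidy: 327 - 9P = -153 + 4.8P gives P* = 800/23, x* = 321/23.
With the rebate, buyers effectively pay Pb = Ps − 17, where Ps is the price sellers receive.
Demand in terms of Ps becomes xd = 327 − 9(Ps − 17) = 480 - 9Ps. Setting this equal to supply: 480 - 9Ps = -153 + 4.8Ps, so Ps = 1055/23.
Buyers pay Pb = 1055/23 − 17 = 664/23; x' = -153 + 4.8·(1055/23) = 1545/23.
Government outlay = subsidy × quantity = 17 × 1545/23 = 26265/23.

Government cost = 26265/23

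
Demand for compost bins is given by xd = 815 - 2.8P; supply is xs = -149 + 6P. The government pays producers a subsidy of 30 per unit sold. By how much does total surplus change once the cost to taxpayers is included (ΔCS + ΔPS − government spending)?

Net change in total surplus = -9450/11

Pre-subsidy: 815 - 2.8P = -149 + 6P gives P* = 1205/11, x* = 5591/11.
With the subsidy, sellers receive Ps = Pb + 30 for each unit, where Pb is the price buyers pay.
Supply in terms of Pb becomes xs = -149 + 6(Pb + 30) = 31 + 6Pb. Setting this equal to demand: 815 - 2.8Pb = 31 + 6Pb, so Pb = 980/11.
Sellers receive Ps = 980/11 + 30 = 1310/11; x' = 815 − 2.8·(980/11) = 6221/11.
ΔCS = ½(5591/11 + 6221/11)(1205/11 − 980/11) = 1328850/121; ΔPS = ½(5591/11 + 6221/11)(1310/11 − 1205/11) = 620130/121.
Government spending = 30 × 6221/11 = 186630/11.
Net change = 1328850/121 + 620130/121 − 186630/11 = -9450/11. The loss equals the DWL triangle ½·30·630/11.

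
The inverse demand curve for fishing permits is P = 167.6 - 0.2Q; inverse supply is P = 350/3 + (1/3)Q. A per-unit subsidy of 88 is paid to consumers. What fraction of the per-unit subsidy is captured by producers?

Pre-subsidy: 167.6 - 0.2Q = 350/3 + (1/3)Q gives Q* = 95.5 and P* = 148.5.
With the rebate, buyers effectively pay Pb = Ps − 88, where Ps is the price sellers receive.
On the curves, Pb = 167.6 - 0.2Q and Ps = 350/3 + (1/3)Q; the wedge Ps − Pb = 88 gives 350/3 + (1/3)Q − (167.6 - 0.2Q) = 88, so Q' = 260.5.
Then Pb = 167.6 − 0.2·260.5 = 115.5 and Ps = 350/3 + (1/3)·260.5 = 203.5.
Buyers' price falls by P* − Pb = 148.5 − 115.5 = 33; sellers' price rises by Ps − P* = 203.5 − 148.5 = 55.
So producers capture 55/88 = 0.625 of each unit of subsidy.

Producer share = 0.625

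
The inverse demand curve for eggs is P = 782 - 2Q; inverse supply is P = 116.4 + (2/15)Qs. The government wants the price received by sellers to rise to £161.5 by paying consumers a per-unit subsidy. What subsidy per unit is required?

Required subsidy s = £56 per unit

At a seller price of 161.5, quantity supplied is -873 + 7.5·161.5 = 338.25.
Buyers absorb 338.25 only when they pay Pb = 782 − 2·338.25 = 105.5.
s = Ps − Pb = 161.5 − 105.5 = 56.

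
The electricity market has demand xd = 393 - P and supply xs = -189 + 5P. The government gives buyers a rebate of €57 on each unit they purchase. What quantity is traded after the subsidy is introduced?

Pre-subsidy: 393 - P = -189 + 5P gives P* = 97, x* = 296.
With the rebate, buyers effectively pay Pb = Ps − 57, where Ps is the price sellers receive.
Demand in terms of Ps becomes xd = 393 − 1(Ps − 57) = 450 - Ps. Setting this equal to supply: 450 - Ps = -189 + 5Ps, so Ps = 106.5.
Buyers pay Pb = 106.5 − 57 = 49.5; x' = -189 + 5·106.5 = 343.5.

x' = 343.5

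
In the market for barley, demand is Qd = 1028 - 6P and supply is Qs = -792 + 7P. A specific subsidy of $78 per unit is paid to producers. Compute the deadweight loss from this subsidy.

Deadweight loss = $9828

Pre-subsidy: 1028 - 6P = -792 + 7P gives P* = 140, Q* = 188.
With the subsidy, sellers receive Ps = Pb + 78 for each unit, where Pb is the price buyers pay.
Supply in terms of Pb becomes Qs = -792 + 7(Pb + 78) = -246 + 7Pb. Setting this equal to demand: 1028 - 6Pb = -246 + 7Pb, so Pb = 98.
Sellers receive Ps = 98 + 78 = 176; Q' = 1028 − 6·98 = 440.
The subsidy expands output by 440 − 188 = 252 past the efficient level; on those units the gap between marginal cost and willingness to pay runs from 0 up to 78.
DWL = ½ × 78 × 252 = 9828.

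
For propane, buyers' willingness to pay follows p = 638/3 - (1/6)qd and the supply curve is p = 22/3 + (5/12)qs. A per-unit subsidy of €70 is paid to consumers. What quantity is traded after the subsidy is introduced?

q' = 472

Pre-subsidy: 638/3 - (1/6)q = 22/3 + (5/12)q gives q* = 352 and p* = 154.
With the rebate, buyers effectively pay pb = ps − 70, where ps is the price sellers receive.
On the curves, pb = 638/3 - (1/6)q and ps = 22/3 + (5/12)q; the wedge ps − pb = 70 gives 22/3 + (5/12)q − (638/3 - (1/6)q) = 70, so q' = 472.
Then pb = 638/3 − (1/6)·472 = 134 and ps = 22/3 + (5/12)·472 = 204.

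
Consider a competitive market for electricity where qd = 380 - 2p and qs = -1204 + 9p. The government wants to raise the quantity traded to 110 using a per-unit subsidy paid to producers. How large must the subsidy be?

At q = 110, invert demand for the buyer price: pb = (380 − 110)/2 = 135; invert supply for the seller price: ps = (110 − (-1204))/9 = 146.
The subsidy must fill the gap: s = ps − pb = 146 − 135 = 11.

Required subsidy s = 11 per unit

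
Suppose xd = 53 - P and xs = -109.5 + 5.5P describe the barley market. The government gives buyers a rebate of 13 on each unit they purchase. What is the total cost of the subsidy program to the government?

Pre-subsidy: 53 - P = -109.5 + 5.5P gives P* = 25, x* = 28.
With the rebate, buyers effectively pay Pb = Ps − 13, where Ps is the price sellers receive.
Demand in terms of Ps becomes xd = 53 − 1(Ps − 13) = 66 - Ps. Setting this equal to supply: 66 - Ps = -109.5 + 5.5Ps, so Ps = 27.
Buyers pay Pb = 27 − 13 = 14; x' = -109.5 + 5.5·27 = 39.
Government outlay = subsidy × quantity = 13 × 39 = 507.

Government cost = 507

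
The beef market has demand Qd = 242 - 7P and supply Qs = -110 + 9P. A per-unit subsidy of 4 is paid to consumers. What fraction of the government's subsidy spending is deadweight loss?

DWL / government spending = 63/830

Pre-subsidy: 242 - 7P = -110 + 9P gives P* = 22, Q* = 88.
With the rebate, buyers effectively pay Pb = Ps − 4, where Ps is the price sellers receive.
Demand in terms of Ps becomes Qd = 242 − 7(Ps − 4) = 270 - 7Ps. Setting this equal to supply: 270 - 7Ps = -110 + 9Ps, so Ps = 23.75.
Buyers pay Pb = 23.75 − 4 = 19.75; Q' = -110 + 9·23.75 = 103.75.
ΔCS = ½(88 + 103.75)(22 − 19.75) = 215.71875; ΔPS = ½(88 + 103.75)(23.75 − 22) = 167.78125.
Government spending = 4 × 103.75 = 415.
DWL = ½ × 4 × (103.75 − 88) = 31.5; fraction = 31.5 / 415 = 63/830.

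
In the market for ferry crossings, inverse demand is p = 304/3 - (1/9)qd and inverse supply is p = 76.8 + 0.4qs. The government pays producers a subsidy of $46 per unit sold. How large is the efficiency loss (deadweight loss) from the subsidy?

Pre-subsidy: 304/3 - (1/9)q = 76.8 + 0.4q gives q* = 48 and p* = 96.
With the subsidy, sellers receive ps = pb + 46 for each unit, where pb is the price buyers pay.
On the curves, pb = 304/3 - (1/9)q and ps = 76.8 + 0.4q; the wedge ps − pb = 46 gives 76.8 + 0.4q − (304/3 - (1/9)q) = 46, so q' = 138.
Then pb = 304/3 − (1/9)·138 = 86 and ps = 76.8 + 0.4·138 = 132.
The subsidy expands output by 138 − 48 = 90 past the efficient level; on those units the gap between marginal cost and willingness to pay runs from 0 up to 46.
DWL = ½ × 46 × 90 = 2070.

Deadweight loss = $2070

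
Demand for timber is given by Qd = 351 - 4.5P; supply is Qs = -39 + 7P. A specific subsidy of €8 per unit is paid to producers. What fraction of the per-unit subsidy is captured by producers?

Pre-subsidy: 351 - 4.5P = -39 + 7P gives P* = 780/23, Q* = 4563/23.
With the subsidy, sellers receive Ps = Pb + 8 for each unit, where Pb is the price buyers pay.
Supply in terms of Pb becomes Qs = -39 + 7(Pb + 8) = 17 + 7Pb. Setting this equal to demand: 351 - 4.5Pb = 17 + 7Pb, so Pb = 668/23.
Sellers receive Ps = 668/23 + 8 = 852/23; Q' = 351 − 4.5·(668/23) = 5067/23.
Buyers' price falls by P* − Pb = 780/23 − 668/23 = 112/23; sellers' price rises by Ps − P* = 852/23 − 780/23 = 72/23.
So producers capture (72/23)/8 = 9/23 of each unit of subsidy.

Producer share = 9/23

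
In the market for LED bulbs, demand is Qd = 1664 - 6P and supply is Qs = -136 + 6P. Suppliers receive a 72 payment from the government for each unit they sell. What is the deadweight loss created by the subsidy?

Deadweight loss = 7776

Pre-subsidy: 1664 - 6P = -136 + 6P gives P* = 150, Q* = 764.
With the subsidy, sellers receive Ps = Pb + 72 for each unit, where Pb is the price buyers pay.
Supply in terms of Pb becomes Qs = -136 + 6(Pb + 72) = 296 + 6Pb. Setting this equal to demand: 1664 - 6Pb = 296 + 6Pb, so Pb = 114.
Sellers receive Ps = 114 + 72 = 186; Q' = 1664 − 6·114 = 980.
The subsidy expands output by 980 − 764 = 216 past the efficient level; on those units the gap between marginal cost and willingness to pay runs from 0 up to 72.
DWL = ½ × 72 × 216 = 7776.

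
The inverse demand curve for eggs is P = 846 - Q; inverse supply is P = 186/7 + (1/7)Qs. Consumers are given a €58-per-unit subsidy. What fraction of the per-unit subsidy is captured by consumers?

Pre-subsidy: 846 - Q = 186/7 + (1/7)Q gives Q* = 717 and P* = 129.
With the rebate, buyers effectively pay Pb = Ps − 58, where Ps is the price sellers receive.
On the curves, Pb = 846 - Q and Ps = 186/7 + (1/7)Q; the wedge Ps − Pb = 58 gives 186/7 + (1/7)Q − (846 - Q) = 58, so Q' = 767.75.
Then Pb = 846 − 1·767.75 = 78.25 and Ps = 186/7 + (1/7)·767.75 = 136.25.
Buyers' price falls by P* − Pb = 129 − 78.25 = 50.75; sellers' price rises by Ps − P* = 136.25 − 129 = 7.25.
So consumers capture 50.75/58 = 0.875 of each unit of subsidy.

Consumer share = 0.875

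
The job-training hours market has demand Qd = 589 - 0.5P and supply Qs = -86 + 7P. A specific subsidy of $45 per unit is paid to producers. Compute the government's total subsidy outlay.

Pre-subsidy: 589 - 0.5P = -86 + 7P gives P* = 90, Q* = 544.
With the subsidy, sellers receive Ps = Pb + 45 for each unit, where Pb is the price buyers pay.
Supply in terms of Pb becomes Qs = -86 + 7(Pb + 45) = 229 + 7Pb. Setting this equal to demand: 589 - 0.5Pb = 229 + 7Pb, so Pb = 48.
Sellers receive Ps = 48 + 45 = 93; Q' = 589 − 0.5·48 = 565.
Government outlay = subsidy × quantity = 45 × 565 = 25425.

Government cost = $25425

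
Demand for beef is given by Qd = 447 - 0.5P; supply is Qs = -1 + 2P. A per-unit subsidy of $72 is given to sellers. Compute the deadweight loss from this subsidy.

Pre-subsidy: 447 - 0.5P = -1 + 2P gives P* = 179.2, Q* = 357.4.
With the subsidy, sellers receive Ps = Pb + 72 for each unit, where Pb is the price buyers pay.
Supply in terms of Pb becomes Qs = -1 + 2(Pb + 72) = 143 + 2Pb. Setting this equal to demand: 447 - 0.5Pb = 143 + 2Pb, so Pb = 121.6.
Sellers receive Ps = 121.6 + 72 = 193.6; Q' = 447 − 0.5·121.6 = 386.2.
The subsidy expands output by 386.2 − 357.4 = 28.8 past the efficient level; on those units the gap between marginal cost and willingness to pay runs from 0 up to 72.
DWL = ½ × 72 × 28.8 = 1036.8.

Deadweight loss = $1036.8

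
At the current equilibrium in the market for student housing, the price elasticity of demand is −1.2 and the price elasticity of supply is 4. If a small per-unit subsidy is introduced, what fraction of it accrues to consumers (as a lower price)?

For a small subsidy around the equilibrium, the benefit split depends on the relative slopes, which at a point are proportional to the elasticities.
Buyer share = εs/(εs + |εd|) = 4/(4 + 1.2) = 10/13; seller share = |εd|/(εs + |εd|) = 3/13.

Consumer share = 10/13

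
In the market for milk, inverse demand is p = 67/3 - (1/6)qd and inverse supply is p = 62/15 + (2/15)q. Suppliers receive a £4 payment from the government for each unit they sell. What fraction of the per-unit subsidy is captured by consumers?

Pre-subsidy: 67/3 - (1/6)q = 62/15 + (2/15)q gives q* = 182/3 and p* = 110/9.
With the subsidy, sellers receive ps = pb + 4 for each unit, where pb is the price buyers pay.
On the curves, pb = 67/3 - (1/6)q and ps = 62/15 + (2/15)q; the wedge ps − pb = 4 gives 62/15 + (2/15)q − (67/3 - (1/6)q) = 4, so q' = 74.
Then pb = 67/3 − (1/6)·74 = 10 and ps = 62/15 + (2/15)·74 = 14.
Buyers' price falls by p* − pb = 110/9 − 10 = 20/9; sellers' price rises by ps − p* = 14 − 110/9 = 16/9.
So consumers capture (20/9)/4 = 5/9 of each unit of subsidy.

Consumer share = 5/9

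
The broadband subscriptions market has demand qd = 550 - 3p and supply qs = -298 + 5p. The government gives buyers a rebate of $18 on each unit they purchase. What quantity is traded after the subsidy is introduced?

q' = 265.75

Pre-subsidy: 550 - 3p = -298 + 5p gives p* = 106, q* = 232.
With the rebate, buyers effectively pay pb = ps − 18, where ps is the price sellers receive.
Demand in terms of ps becomes qd = 550 − 3(ps − 18) = 604 - 3ps. Setting this equal to supply: 604 - 3ps = -298 + 5ps, so ps = 112.75.
Buyers pay pb = 112.75 − 18 = 94.75; q' = -298 + 5·112.75 = 265.75.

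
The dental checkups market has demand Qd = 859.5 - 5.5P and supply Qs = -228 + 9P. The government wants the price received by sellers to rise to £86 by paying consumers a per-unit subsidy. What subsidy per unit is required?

Required subsidy s = £29 per unit

At a seller price of 86, quantity supplied is -228 + 9·86 = 546.
Buyers absorb 546 only when they pay Pb with 859.5 − 5.5·Pb = 546, i.e. Pb = 57.
s = Ps − Pb = 86 − 57 = 29.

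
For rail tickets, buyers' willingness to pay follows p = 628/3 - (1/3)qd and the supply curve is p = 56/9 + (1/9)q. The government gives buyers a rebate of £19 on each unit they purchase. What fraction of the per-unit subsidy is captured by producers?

Producer share = 0.25

Pre-subsidy: 628/3 - (1/3)q = 56/9 + (1/9)q gives q* = 457 and p* = 57.
With the rebate, buyers effectively pay pb = ps − 19, where ps is the price sellers receive.
On the curves, pb = 628/3 - (1/3)q and ps = 56/9 + (1/9)q; the wedge ps − pb = 19 gives 56/9 + (1/9)q − (628/3 - (1/3)q) = 19, so q' = 499.75.
Then pb = 628/3 − (1/3)·499.75 = 42.75 and ps = 56/9 + (1/9)·499.75 = 61.75.
Buyers' price falls by p* − pb = 57 − 42.75 = 14.25; sellers' price rises by ps − p* = 61.75 − 57 = 4.75.
So producers capture 4.75/19 = 0.25 of each unit of subsidy.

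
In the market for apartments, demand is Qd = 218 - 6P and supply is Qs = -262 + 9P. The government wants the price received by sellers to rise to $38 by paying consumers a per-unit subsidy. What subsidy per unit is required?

At a seller price of 38, quantity supplied is -262 + 9·38 = 80.
Buyers absorb 80 only when they pay Pb with 218 − 6·Pb = 80, i.e. Pb = 23.
s = Ps − Pb = 38 − 23 = 15.

Required subsidy s = $15 per unit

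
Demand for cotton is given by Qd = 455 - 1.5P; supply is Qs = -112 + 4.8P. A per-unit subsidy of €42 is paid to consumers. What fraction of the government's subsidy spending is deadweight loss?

Pre-subsidy: 455 - 1.5P = -112 + 4.8P gives P* = 90, Q* = 320.
With the rebate, buyers effectively pay Pb = Ps − 42, where Ps is the price sellers receive.
Demand in terms of Ps becomes Qd = 455 − 1.5(Ps − 42) = 518 - 1.5Ps. Setting this equal to supply: 518 - 1.5Ps = -112 + 4.8Ps, so Ps = 100.
Buyers pay Pb = 100 − 42 = 58; Q' = -112 + 4.8·100 = 368.
ΔCS = ½(320 + 368)(90 − 58) = 11008; ΔPS = ½(320 + 368)(100 − 90) = 3440.
Government spending = 42 × 368 = 15456.
DWL = ½ × 42 × (368 − 320) = 1008; fraction = 1008 / 15456 = 3/46.

DWL / government spending = 3/46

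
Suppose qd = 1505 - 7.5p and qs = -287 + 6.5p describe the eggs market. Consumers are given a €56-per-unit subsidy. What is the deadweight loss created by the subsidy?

Pre-subsidy: 1505 - 7.5p = -287 + 6.5p gives p* = 128, q* = 545.
With the rebate, buyers effectively pay pb = ps − 56, where ps is the price sellers receive.
Demand in terms of ps becomes qd = 1505 − 7.5(ps − 56) = 1925 - 7.5ps. Setting this equal to supply: 1925 - 7.5ps = -287 + 6.5ps, so ps = 158.
Buyers pay pb = 158 − 56 = 102; q' = -287 + 6.5·158 = 740.
The subsidy expands output by 740 − 545 = 195 past the efficient level; on those units the gap between marginal cost and willingness to pay runs from 0 up to 56.
DWL = ½ × 56 × 195 = 5460.

Deadweight loss = €5460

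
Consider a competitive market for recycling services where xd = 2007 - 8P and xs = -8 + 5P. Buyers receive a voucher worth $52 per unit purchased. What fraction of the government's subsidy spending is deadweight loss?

Pre-subsidy: 2007 - 8P = -8 + 5P gives P* = 155, x* = 767.
With the rebate, buyers effectively pay Pb = Ps − 52, where Ps is the price sellers receive.
Demand in terms of Ps becomes xd = 2007 − 8(Ps − 52) = 2423 - 8Ps. Setting this equal to supply: 2423 - 8Ps = -8 + 5Ps, so Ps = 187.
Buyers pay Pb = 187 − 52 = 135; x' = -8 + 5·187 = 927.
ΔCS = ½(767 + 927)(155 − 135) = 16940; ΔPS = ½(767 + 927)(187 − 155) = 27104.
Government spending = 52 × 927 = 48204.
DWL = ½ × 52 × (927 − 767) = 4160; fraction = 4160 / 48204 = 80/927.

DWL / government spending = 80/927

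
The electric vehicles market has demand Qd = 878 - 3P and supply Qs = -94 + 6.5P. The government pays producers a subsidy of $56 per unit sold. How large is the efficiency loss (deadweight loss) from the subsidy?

Pre-subsidy: 878 - 3P = -94 + 6.5P gives P* = 1944/19, Q* = 10850/19.
With the subsidy, sellers receive Ps = Pb + 56 for each unit, where Pb is the price buyers pay.
Supply in terms of Pb becomes Qs = -94 + 6.5(Pb + 56) = 270 + 6.5Pb. Setting this equal to demand: 878 - 3Pb = 270 + 6.5Pb, so Pb = 64.
Sellers receive Ps = 64 + 56 = 120; Q' = 878 − 3·64 = 686.
The subsidy expands output by 686 − 10850/19 = 2184/19 past the efficient level; on those units the gap between marginal cost and willingness to pay runs from 0 up to 56.
DWL = ½ × 56 × 2184/19 = 61152/19.

Deadweight loss = 61152/19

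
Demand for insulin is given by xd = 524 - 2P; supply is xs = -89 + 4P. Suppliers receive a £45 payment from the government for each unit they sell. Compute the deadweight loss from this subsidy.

Deadweight loss = £1350

Pre-subsidy: 524 - 2P = -89 + 4P gives P* = 613/6, x* = 959/3.
With the subsidy, sellers receive Ps = Pb + 45 for each unit, where Pb is the price buyers pay.
Supply in terms of Pb becomes xs = -89 + 4(Pb + 45) = 91 + 4Pb. Setting this equal to demand: 524 - 2Pb = 91 + 4Pb, so Pb = 433/6.
Sellers receive Ps = 433/6 + 45 = 703/6; x' = 524 − 2·(433/6) = 1139/3.
The subsidy expands output by 1139/3 − 959/3 = 60 past the efficient level; on those units the gap between marginal cost and willingness to pay runs from 0 up to 45.
DWL = ½ × 45 × 60 = 1350.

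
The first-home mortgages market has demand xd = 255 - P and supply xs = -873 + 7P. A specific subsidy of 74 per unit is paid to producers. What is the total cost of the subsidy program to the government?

Government cost = 13227.5

Pre-subsidy: 255 - P = -873 + 7P gives P* = 141, x* = 114.
With the subsidy, sellers receive Ps = Pb + 74 for each unit, where Pb is the price buyers pay.
Supply in terms of Pb becomes xs = -873 + 7(Pb + 74) = -355 + 7Pb. Setting this equal to demand: 255 - Pb = -355 + 7Pb, so Pb = 76.25.
Sellers receive Ps = 76.25 + 74 = 150.25; x' = 255 − 1·76.25 = 178.75.
Government outlay = subsidy × quantity = 74 × 178.75 = 13227.5.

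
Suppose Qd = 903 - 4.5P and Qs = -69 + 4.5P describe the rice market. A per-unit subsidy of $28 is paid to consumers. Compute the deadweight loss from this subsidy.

Pre-subsidy: 903 - 4.5P = -69 + 4.5P gives P* = 108, Q* = 417.
With the rebate, buyers effectively pay Pb = Ps − 28, where Ps is the price sellers receive.
Demand in terms of Ps becomes Qd = 903 − 4.5(Ps − 28) = 1029 - 4.5Ps. Setting this equal to supply: 1029 - 4.5Ps = -69 + 4.5Ps, so Ps = 122.
Buyers pay Pb = 122 − 28 = 94; Q' = -69 + 4.5·122 = 480.
The subsidy expands output by 480 − 417 = 63 past the efficient level; on those units the gap between marginal cost and willingness to pay runs from 0 up to 28.
DWL = ½ × 28 × 63 = 882.

Deadweight loss = $882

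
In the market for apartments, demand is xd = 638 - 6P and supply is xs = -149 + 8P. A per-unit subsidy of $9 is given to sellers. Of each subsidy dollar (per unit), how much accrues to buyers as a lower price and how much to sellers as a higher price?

Pre-subsidy: 638 - 6P = -149 + 8P gives P* = 787/14, x* = 2105/7.
With the subsidy, sellers receive Ps = Pb + 9 for each unit, where Pb is the price buyers pay.
Supply in terms of Pb becomes xs = -149 + 8(Pb + 9) = -77 + 8Pb. Setting this equal to demand: 638 - 6Pb = -77 + 8Pb, so Pb = 715/14.
Sellers receive Ps = 715/14 + 9 = 841/14; x' = 638 − 6·(715/14) = 2321/7.
Buyers' price falls by P* − Pb = 787/14 − 715/14 = 36/7; sellers' price rises by Ps − P* = 841/14 − 787/14 = 27/7.

Buyers gain 36/7 per unit; sellers gain 27/7 per unit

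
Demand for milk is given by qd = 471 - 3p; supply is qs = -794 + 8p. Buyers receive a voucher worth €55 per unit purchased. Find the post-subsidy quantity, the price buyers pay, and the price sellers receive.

q' = 246; buyers pay €75; sellers receive €130

Pre-subsidy: 471 - 3p = -794 + 8p gives p* = 115, q* = 126.
With the rebate, buyers effectively pay pb = ps − 55, where ps is the price sellers receive.
Demand in terms of ps becomes qd = 471 − 3(ps − 55) = 636 - 3ps. Setting this equal to supply: 636 - 3ps = -794 + 8ps, so ps = 130.
Buyers pay pb = 130 − 55 = 75; q' = -794 + 8·130 = 246.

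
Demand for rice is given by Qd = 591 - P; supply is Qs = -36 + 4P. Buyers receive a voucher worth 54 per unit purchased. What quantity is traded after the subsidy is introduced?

Pre-subsidy: 591 - P = -36 + 4P gives P* = 125.4, Q* = 465.6.
With the rebate, buyers effectively pay Pb = Ps − 54, where Ps is the price sellers receive.
Demand in terms of Ps becomes Qd = 591 − 1(Ps − 54) = 645 - Ps. Setting this equal to supply: 645 - Ps = -36 + 4Ps, so Ps = 136.2.
Buyers pay Pb = 136.2 − 54 = 82.2; Q' = -36 + 4·136.2 = 508.8.

Q' = 508.8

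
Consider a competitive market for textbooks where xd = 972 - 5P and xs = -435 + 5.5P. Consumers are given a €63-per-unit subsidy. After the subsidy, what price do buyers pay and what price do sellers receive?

Buyers pay €101; sellers receive €164

Pre-subsidy: 972 - 5P = -435 + 5.5P gives P* = 134, x* = 302.
With the rebate, buyers effectively pay Pb = Ps − 63, where Ps is the price sellers receive.
Demand in terms of Ps becomes xd = 972 − 5(Ps − 63) = 1287 - 5Ps. Setting this equal to supply: 1287 - 5Ps = -435 + 5.5Ps, so Ps = 164.
Buyers pay Pb = 164 − 63 = 101; x' = -435 + 5.5·164 = 467.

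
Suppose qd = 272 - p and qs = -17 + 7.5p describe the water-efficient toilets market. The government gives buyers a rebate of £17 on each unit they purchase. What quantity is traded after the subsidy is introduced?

Pre-subsidy: 272 - p = -17 + 7.5p gives p* = 34, q* = 238.
With the rebate, buyers effectively pay pb = ps − 17, where ps is the price sellers receive.
Demand in terms of ps becomes qd = 272 − 1(ps − 17) = 289 - ps. Setting this equal to supply: 289 - ps = -17 + 7.5ps, so ps = 36.
Buyers pay pb = 36 − 17 = 19; q' = -17 + 7.5·36 = 253.

q' = 253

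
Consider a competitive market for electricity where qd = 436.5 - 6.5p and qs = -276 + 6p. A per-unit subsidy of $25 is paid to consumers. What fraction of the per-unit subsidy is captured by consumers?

Consumer share = 0.48

Pre-subsidy: 436.5 - 6.5p = -276 + 6p gives p* = 57, q* = 66.
With the rebate, buyers effectively pay pb = ps − 25, where ps is the price sellers receive.
Demand in terms of ps becomes qd = 436.5 − 6.5(ps − 25) = 599 - 6.5ps. Setting this equal to supply: 599 - 6.5ps = -276 + 6ps, so ps = 70.
Buyers pay pb = 70 − 25 = 45; q' = -276 + 6·70 = 144.
Buyers' price falls by p* − pb = 57 − 45 = 12; sellers' price rises by ps − p* = 70 − 57 = 13.
So consumers capture 12/25 = 0.48 of each unit of subsidy.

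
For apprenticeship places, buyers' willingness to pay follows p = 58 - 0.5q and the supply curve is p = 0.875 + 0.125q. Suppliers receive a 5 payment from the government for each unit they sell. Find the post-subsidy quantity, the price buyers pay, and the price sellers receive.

q' = 99.4; buyers pay 8.3; sellers receive 13.3

Pre-subsidy: 58 - 0.5q = 0.875 + 0.125q gives q* = 91.4 and p* = 12.3.
With the subsidy, sellers receive ps = pb + 5 for each unit, where pb is the price buyers pay.
On the curves, pb = 58 - 0.5q and ps = 0.875 + 0.125q; the wedge ps − pb = 5 gives 0.875 + 0.125q − (58 - 0.5q) = 5, so q' = 99.4.
Then pb = 58 − 0.5·99.4 = 8.3 and ps = 0.875 + 0.125·99.4 = 13.3.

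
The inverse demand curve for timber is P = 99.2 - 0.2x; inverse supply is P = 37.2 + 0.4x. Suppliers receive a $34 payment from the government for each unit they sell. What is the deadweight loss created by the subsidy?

Deadweight loss = 2890/3

Pre-subsidy: 99.2 - 0.2x = 37.2 + 0.4x gives x* = 310/3 and P* = 1178/15.
With the subsidy, sellers receive Ps = Pb + 34 for each unit, where Pb is the price buyers pay.
On the curves, Pb = 99.2 - 0.2x and Ps = 37.2 + 0.4x; the wedge Ps − Pb = 34 gives 37.2 + 0.4x − (99.2 - 0.2x) = 34, so x' = 160.
Then Pb = 99.2 − 0.2·160 = 67.2 and Ps = 37.2 + 0.4·160 = 101.2.
The subsidy expands output by 160 − 310/3 = 170/3 past the efficient level; on those units the gap between marginal cost and willingness to pay runs from 0 up to 34.
DWL = ½ × 34 × 170/3 = 2890/3.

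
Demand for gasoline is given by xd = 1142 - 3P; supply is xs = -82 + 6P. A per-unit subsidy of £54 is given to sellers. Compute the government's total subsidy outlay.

Government cost = £45468

Pre-subsidy: 1142 - 3P = -82 + 6P gives P* = 136, x* = 734.
With the subsidy, sellers receive Ps = Pb + 54 for each unit, where Pb is the price buyers pay.
Supply in terms of Pb becomes xs = -82 + 6(Pb + 54) = 242 + 6Pb. Setting this equal to demand: 1142 - 3Pb = 242 + 6Pb, so Pb = 100.
Sellers receive Ps = 100 + 54 = 154; x' = 1142 − 3·100 = 842.
Government outlay = subsidy × quantity = 54 × 842 = 45468.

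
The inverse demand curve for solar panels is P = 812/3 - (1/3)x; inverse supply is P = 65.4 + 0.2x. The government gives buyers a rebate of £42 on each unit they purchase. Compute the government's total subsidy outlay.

Pre-subsidy: 812/3 - (1/3)x = 65.4 + 0.2x gives x* = 384.875 and P* = 142.375.
With the rebate, buyers effectively pay Pb = Ps − 42, where Ps is the price sellers receive.
On the curves, Pb = 812/3 - (1/3)x and Ps = 65.4 + 0.2x; the wedge Ps − Pb = 42 gives 65.4 + 0.2x − (812/3 - (1/3)x) = 42, so x' = 463.625.
Then Pb = 812/3 − (1/3)·463.625 = 116.125 and Ps = 65.4 + 0.2·463.625 = 158.125.
Government outlay = subsidy × quantity = 42 × 463.625 = 19472.25.

Government cost = £19472.25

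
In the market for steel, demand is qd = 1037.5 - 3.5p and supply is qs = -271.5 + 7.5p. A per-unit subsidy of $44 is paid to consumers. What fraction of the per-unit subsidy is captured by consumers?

Pre-subsidy: 1037.5 - 3.5p = -271.5 + 7.5p gives p* = 119, q* = 621.
With the rebate, buyers effectively pay pb = ps − 44, where ps is the price sellers receive.
Demand in terms of ps becomes qd = 1037.5 − 3.5(ps − 44) = 1191.5 - 3.5ps. Setting this equal to supply: 1191.5 - 3.5ps = -271.5 + 7.5ps, so ps = 133.
Buyers pay pb = 133 − 44 = 89; q' = -271.5 + 7.5·133 = 726.
Buyers' price falls by p* − pb = 119 − 89 = 30; sellers' price rises by ps − p* = 133 − 119 = 14.
So consumers capture 30/44 = 15/22 of each unit of subsidy.

Consumer share = 15/22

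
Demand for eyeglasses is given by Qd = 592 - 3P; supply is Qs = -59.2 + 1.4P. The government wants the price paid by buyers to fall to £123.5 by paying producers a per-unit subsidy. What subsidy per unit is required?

At a buyer price of 123.5, quantity demanded is 592 − 3·123.5 = 221.5.
Sellers supply 221.5 only when they receive Ps with -59.2 + 1.4·Ps = 221.5, i.e. Ps = 200.5.
s = Ps − Pb = 200.5 − 123.5 = 77.

Required subsidy s = £77 per unit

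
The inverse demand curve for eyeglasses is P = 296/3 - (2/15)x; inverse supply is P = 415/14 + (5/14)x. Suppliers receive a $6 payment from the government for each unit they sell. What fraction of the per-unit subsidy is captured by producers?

Pre-subsidy: 296/3 - (2/15)x = 415/14 + (5/14)x gives x* = 14495/103 and P* = 8230/103.
With the subsidy, sellers receive Ps = Pb + 6 for each unit, where Pb is the price buyers pay.
On the curves, Pb = 296/3 - (2/15)x and Ps = 415/14 + (5/14)x; the wedge Ps − Pb = 6 gives 415/14 + (5/14)x − (296/3 - (2/15)x) = 6, so x' = 15755/103.
Then Pb = 296/3 − (2/15)·(15755/103) = 8062/103 and Ps = 415/14 + (5/14)·(15755/103) = 8680/103.
Buyers' price falls by P* − Pb = 8230/103 − 8062/103 = 168/103; sellers' price rises by Ps − P* = 8680/103 − 8230/103 = 450/103.
So producers capture (450/103)/6 = 75/103 of each unit of subsidy.

Producer share = 75/103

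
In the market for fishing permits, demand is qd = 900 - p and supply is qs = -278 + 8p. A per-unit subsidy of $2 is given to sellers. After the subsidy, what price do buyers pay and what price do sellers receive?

Pre-subsidy: 900 - p = -278 + 8p gives p* = 1178/9, q* = 6922/9.
With the subsidy, sellers receive ps = pb + 2 for each unit, where pb is the price buyers pay.
Supply in terms of pb becomes qs = -278 + 8(pb + 2) = -262 + 8pb. Setting this equal to demand: 900 - pb = -262 + 8pb, so pb = 1162/9.
Sellers receive ps = 1162/9 + 2 = 1180/9; q' = 900 − 1·(1162/9) = 6938/9.

Buyers pay 1162/9; sellers receive 1180/9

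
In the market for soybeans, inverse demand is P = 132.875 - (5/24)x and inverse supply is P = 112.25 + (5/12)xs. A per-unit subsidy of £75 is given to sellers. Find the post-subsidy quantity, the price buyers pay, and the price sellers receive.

Pre-subsidy: 132.875 - (5/24)x = 112.25 + (5/12)x gives x* = 33 and P* = 126.
With the subsidy, sellers receive Ps = Pb + 75 for each unit, where Pb is the price buyers pay.
On the curves, Pb = 132.875 - (5/24)x and Ps = 112.25 + (5/12)x; the wedge Ps − Pb = 75 gives 112.25 + (5/12)x − (132.875 - (5/24)x) = 75, so x' = 153.
Then Pb = 132.875 − (5/24)·153 = 101 and Ps = 112.25 + (5/12)·153 = 176.

x' = 153; buyers pay £101; sellers receive £176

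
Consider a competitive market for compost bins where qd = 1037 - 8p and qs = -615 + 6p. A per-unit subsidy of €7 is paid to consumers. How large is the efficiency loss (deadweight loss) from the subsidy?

Deadweight loss = €84

Pre-subsidy: 1037 - 8p = -615 + 6p gives p* = 118, q* = 93.
With the rebate, buyers effectively pay pb = ps − 7, where ps is the price sellers receive.
Demand in terms of ps becomes qd = 1037 − 8(ps − 7) = 1093 - 8ps. Setting this equal to supply: 1093 - 8ps = -615 + 6ps, so ps = 122.
Buyers pay pb = 122 − 7 = 115; q' = -615 + 6·122 = 117.
The subsidy expands output by 117 − 93 = 24 past the efficient level; on those units the gap between marginal cost and willingness to pay runs from 0 up to 7.
DWL = ½ × 7 × 24 = 84.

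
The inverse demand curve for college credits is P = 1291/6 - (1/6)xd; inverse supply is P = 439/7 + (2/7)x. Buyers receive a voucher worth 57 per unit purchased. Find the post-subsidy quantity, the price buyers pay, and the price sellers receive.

Pre-subsidy: 1291/6 - (1/6)x = 439/7 + (2/7)x gives x* = 337 and P* = 159.
With the rebate, buyers effectively pay Pb = Ps − 57, where Ps is the price sellers receive.
On the curves, Pb = 1291/6 - (1/6)x and Ps = 439/7 + (2/7)x; the wedge Ps − Pb = 57 gives 439/7 + (2/7)x − (1291/6 - (1/6)x) = 57, so x' = 463.
Then Pb = 1291/6 − (1/6)·463 = 138 and Ps = 439/7 + (2/7)·463 = 195.

x' = 463; buyers pay 138; sellers receive 195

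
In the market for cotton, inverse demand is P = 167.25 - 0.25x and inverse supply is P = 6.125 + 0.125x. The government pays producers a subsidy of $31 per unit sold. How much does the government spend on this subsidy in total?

Pre-subsidy: 167.25 - 0.25x = 6.125 + 0.125x gives x* = 1289/3 and P* = 359/6.
With the subsidy, sellers receive Ps = Pb + 31 for each unit, where Pb is the price buyers pay.
On the curves, Pb = 167.25 - 0.25x and Ps = 6.125 + 0.125x; the wedge Ps − Pb = 31 gives 6.125 + 0.125x − (167.25 - 0.25x) = 31, so x' = 1537/3.
Then Pb = 167.25 − 0.25·(1537/3) = 235/6 and Ps = 6.125 + 0.125·(1537/3) = 421/6.
Government outlay = subsidy × quantity = 31 × 1537/3 = 47647/3.

Government cost = 47647/3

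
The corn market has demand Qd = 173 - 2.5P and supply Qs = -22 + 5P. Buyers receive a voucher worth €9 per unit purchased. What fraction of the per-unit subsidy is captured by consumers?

Pre-subsidy: 173 - 2.5P = -22 + 5P gives P* = 26, Q* = 108.
With the rebate, buyers effectively pay Pb = Ps − 9, where Ps is the price sellers receive.
Demand in terms of Ps becomes Qd = 173 − 2.5(Ps − 9) = 195.5 - 2.5Ps. Setting this equal to supply: 195.5 - 2.5Ps = -22 + 5Ps, so Ps = 29.
Buyers pay Pb = 29 − 9 = 20; Q' = -22 + 5·29 = 123.
Buyers' price falls by P* − Pb = 26 − 20 = 6; sellers' price rises by Ps − P* = 29 − 26 = 3.
So consumers capture 6/9 = 2/3 of each unit of subsidy.

Consumer share = 2/3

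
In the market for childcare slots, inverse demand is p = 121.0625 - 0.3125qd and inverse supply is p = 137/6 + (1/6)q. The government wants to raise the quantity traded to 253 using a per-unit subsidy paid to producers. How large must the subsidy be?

Required subsidy s = 23 per unit

At q = 253, from the demand curve buyers pay pb = 121.0625 − 0.3125·253 = 42; from the supply curve sellers need ps = 137/6 + (1/6)·253 = 65.
The subsidy must fill the gap: s = ps − pb = 65 − 42 = 23.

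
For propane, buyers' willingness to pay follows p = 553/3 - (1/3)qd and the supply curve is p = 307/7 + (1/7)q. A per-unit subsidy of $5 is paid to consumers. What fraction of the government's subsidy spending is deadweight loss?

Pre-subsidy: 553/3 - (1/3)q = 307/7 + (1/7)q gives q* = 295 and p* = 86.
With the rebate, buyers effectively pay pb = ps − 5, where ps is the price sellers receive.
On the curves, pb = 553/3 - (1/3)q and ps = 307/7 + (1/7)q; the wedge ps − pb = 5 gives 307/7 + (1/7)q − (553/3 - (1/3)q) = 5, so q' = 305.5.
Then pb = 553/3 − (1/3)·305.5 = 82.5 and ps = 307/7 + (1/7)·305.5 = 87.5.
ΔCS = ½(295 + 305.5)(86 − 82.5) = 1050.875; ΔPS = ½(295 + 305.5)(87.5 − 86) = 450.375.
Government spending = 5 × 305.5 = 1527.5.
DWL = ½ × 5 × (305.5 − 295) = 26.25; fraction = 26.25 / 1527.5 = 21/1222.

DWL / government spending = 21/1222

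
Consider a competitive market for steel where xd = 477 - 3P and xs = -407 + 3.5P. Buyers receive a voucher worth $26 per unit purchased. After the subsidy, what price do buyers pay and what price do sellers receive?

Pre-subsidy: 477 - 3P = -407 + 3.5P gives P* = 136, x* = 69.
With the rebate, buyers effectively pay Pb = Ps − 26, where Ps is the price sellers receive.
Demand in terms of Ps becomes xd = 477 − 3(Ps − 26) = 555 - 3Ps. Setting this equal to supply: 555 - 3Ps = -407 + 3.5Ps, so Ps = 148.
Buyers pay Pb = 148 − 26 = 122; x' = -407 + 3.5·148 = 111.

Buyers pay $122; sellers receive $148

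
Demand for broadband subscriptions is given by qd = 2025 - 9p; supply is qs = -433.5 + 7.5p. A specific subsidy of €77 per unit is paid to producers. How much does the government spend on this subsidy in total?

Pre-subsidy: 2025 - 9p = -433.5 + 7.5p gives p* = 149, q* = 684.
With the subsidy, sellers receive ps = pb + 77 for each unit, where pb is the price buyers pay.
Supply in terms of pb becomes qs = -433.5 + 7.5(pb + 77) = 144 + 7.5pb. Setting this equal to demand: 2025 - 9pb = 144 + 7.5pb, so pb = 114.
Sellers receive ps = 114 + 77 = 191; q' = 2025 − 9·114 = 999.
Government outlay = subsidy × quantity = 77 × 999 = 76923.

Government cost = €76923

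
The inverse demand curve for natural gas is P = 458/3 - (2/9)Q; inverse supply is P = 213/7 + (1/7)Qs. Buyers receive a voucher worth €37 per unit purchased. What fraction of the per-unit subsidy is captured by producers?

Producer share = 9/23

Pre-subsidy: 458/3 - (2/9)Q = 213/7 + (1/7)Q gives Q* = 7701/23 and P* = 1800/23.
With the rebate, buyers effectively pay Pb = Ps − 37, where Ps is the price sellers receive.
On the curves, Pb = 458/3 - (2/9)Q and Ps = 213/7 + (1/7)Q; the wedge Ps − Pb = 37 gives 213/7 + (1/7)Q − (458/3 - (2/9)Q) = 37, so Q' = 10032/23.
Then Pb = 458/3 − (2/9)·(10032/23) = 1282/23 and Ps = 213/7 + (1/7)·(10032/23) = 2133/23.
Buyers' price falls by P* − Pb = 1800/23 − 1282/23 = 518/23; sellers' price rises by Ps − P* = 2133/23 − 1800/23 = 333/23.
So producers capture (333/23)/37 = 9/23 of each unit of subsidy.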